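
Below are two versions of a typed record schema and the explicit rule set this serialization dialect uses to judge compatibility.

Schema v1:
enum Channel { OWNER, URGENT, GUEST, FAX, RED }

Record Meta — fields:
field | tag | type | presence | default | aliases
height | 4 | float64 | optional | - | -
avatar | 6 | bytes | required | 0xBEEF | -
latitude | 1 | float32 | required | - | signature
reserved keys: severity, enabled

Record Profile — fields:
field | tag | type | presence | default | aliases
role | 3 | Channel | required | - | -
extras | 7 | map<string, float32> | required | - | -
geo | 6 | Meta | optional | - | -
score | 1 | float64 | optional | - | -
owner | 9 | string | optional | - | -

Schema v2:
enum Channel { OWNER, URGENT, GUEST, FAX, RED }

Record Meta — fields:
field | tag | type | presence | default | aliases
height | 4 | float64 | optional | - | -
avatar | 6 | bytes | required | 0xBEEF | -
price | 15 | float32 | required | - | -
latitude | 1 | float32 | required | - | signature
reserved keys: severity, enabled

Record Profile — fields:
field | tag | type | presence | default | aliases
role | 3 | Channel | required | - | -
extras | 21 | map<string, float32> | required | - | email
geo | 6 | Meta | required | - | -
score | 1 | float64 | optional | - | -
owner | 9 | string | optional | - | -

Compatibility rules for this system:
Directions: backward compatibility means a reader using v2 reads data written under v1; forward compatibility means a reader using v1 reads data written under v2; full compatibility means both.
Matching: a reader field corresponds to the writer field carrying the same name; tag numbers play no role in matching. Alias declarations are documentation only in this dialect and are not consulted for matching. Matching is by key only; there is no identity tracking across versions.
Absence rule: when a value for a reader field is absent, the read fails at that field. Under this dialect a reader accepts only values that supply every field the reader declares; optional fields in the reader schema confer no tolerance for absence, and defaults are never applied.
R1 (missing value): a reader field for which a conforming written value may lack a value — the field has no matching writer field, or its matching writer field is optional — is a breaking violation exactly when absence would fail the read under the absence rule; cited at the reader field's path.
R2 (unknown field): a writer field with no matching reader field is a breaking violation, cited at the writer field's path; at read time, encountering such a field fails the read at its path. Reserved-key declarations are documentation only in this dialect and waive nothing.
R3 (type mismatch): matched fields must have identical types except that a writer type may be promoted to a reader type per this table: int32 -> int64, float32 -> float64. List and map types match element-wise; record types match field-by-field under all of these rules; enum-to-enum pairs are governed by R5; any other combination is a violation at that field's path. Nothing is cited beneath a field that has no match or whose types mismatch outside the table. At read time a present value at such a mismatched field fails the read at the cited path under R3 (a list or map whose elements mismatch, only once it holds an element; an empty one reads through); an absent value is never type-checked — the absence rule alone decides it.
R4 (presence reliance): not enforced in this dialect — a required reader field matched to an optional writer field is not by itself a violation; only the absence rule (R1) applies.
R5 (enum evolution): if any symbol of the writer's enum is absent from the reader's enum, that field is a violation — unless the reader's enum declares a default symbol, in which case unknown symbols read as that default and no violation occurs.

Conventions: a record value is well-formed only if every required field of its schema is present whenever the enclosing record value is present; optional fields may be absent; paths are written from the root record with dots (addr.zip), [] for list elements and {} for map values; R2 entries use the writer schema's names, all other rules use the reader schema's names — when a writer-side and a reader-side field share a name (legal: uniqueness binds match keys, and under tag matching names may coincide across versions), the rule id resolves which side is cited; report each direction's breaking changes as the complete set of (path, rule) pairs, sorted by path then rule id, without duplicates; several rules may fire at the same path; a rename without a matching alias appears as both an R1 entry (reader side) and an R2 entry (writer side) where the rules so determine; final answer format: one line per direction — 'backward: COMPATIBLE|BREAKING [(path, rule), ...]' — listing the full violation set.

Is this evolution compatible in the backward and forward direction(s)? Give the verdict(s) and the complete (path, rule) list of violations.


each type pair in Profile: writer, then reader
backward on Profile — v2 reading data written by v1:
  writer required, Channel -> Channel: reader role maps from writer role
  writer required, map<string, float32> -> map<string, float32>: reader extras maps from writer extras
  writer optional, Meta -> Meta: reader geo maps from writer geo
  writer optional, float64 -> float64: reader score maps from writer score
  writer optional, string -> string: reader owner maps from writer owner
  writer optional, float64 -> float64: reader geo.height maps from writer geo.height
  writer required, bytes -> bytes: reader geo.avatar maps from writer geo.avatar
  geo.price has no writer counterpart
  writer required, float32 -> float32: reader geo.latitude maps from writer geo.latitude
  R1 fires at geo
  R1 fires at geo.height
  R1 fires at geo.price
  R1 fires at owner
  R1 fires at score
  => 5 violation(s): backward is BREAKING for Profile
forward on Profile — v1 reading data written by v2:
  writer required, Channel -> Channel: reader role maps from writer role
  writer required, map<string, float32> -> map<string, float32>: reader extras maps from writer extras
  writer required, Meta -> Meta: reader geo maps from writer geo
  writer optional, float64 -> float64: reader score maps from writer score
  writer optional, string -> string: reader owner maps from writer owner
  writer optional, float64 -> float64: reader geo.height maps from writer geo.height
  writer required, bytes -> bytes: reader geo.avatar maps from writer geo.avatar
  writer required, float32 -> float32: reader geo.latitude maps from writer geo.latitude
  geo.price (writer side), unknown to reader
  R1 fires at geo.height
  R2 fires at geo.price
  R1 fires at owner
  R1 fires at score
  => 4 violation(s): forward is BREAKING for Profile

backward: BREAKING [(geo, R1), (geo.height, R1), (geo.price, R1), (owner, R1), (score, R1)]; forward: BREAKING [(geo.height, R1), (geo.price, R2), (owner, R1), (score, R1)]


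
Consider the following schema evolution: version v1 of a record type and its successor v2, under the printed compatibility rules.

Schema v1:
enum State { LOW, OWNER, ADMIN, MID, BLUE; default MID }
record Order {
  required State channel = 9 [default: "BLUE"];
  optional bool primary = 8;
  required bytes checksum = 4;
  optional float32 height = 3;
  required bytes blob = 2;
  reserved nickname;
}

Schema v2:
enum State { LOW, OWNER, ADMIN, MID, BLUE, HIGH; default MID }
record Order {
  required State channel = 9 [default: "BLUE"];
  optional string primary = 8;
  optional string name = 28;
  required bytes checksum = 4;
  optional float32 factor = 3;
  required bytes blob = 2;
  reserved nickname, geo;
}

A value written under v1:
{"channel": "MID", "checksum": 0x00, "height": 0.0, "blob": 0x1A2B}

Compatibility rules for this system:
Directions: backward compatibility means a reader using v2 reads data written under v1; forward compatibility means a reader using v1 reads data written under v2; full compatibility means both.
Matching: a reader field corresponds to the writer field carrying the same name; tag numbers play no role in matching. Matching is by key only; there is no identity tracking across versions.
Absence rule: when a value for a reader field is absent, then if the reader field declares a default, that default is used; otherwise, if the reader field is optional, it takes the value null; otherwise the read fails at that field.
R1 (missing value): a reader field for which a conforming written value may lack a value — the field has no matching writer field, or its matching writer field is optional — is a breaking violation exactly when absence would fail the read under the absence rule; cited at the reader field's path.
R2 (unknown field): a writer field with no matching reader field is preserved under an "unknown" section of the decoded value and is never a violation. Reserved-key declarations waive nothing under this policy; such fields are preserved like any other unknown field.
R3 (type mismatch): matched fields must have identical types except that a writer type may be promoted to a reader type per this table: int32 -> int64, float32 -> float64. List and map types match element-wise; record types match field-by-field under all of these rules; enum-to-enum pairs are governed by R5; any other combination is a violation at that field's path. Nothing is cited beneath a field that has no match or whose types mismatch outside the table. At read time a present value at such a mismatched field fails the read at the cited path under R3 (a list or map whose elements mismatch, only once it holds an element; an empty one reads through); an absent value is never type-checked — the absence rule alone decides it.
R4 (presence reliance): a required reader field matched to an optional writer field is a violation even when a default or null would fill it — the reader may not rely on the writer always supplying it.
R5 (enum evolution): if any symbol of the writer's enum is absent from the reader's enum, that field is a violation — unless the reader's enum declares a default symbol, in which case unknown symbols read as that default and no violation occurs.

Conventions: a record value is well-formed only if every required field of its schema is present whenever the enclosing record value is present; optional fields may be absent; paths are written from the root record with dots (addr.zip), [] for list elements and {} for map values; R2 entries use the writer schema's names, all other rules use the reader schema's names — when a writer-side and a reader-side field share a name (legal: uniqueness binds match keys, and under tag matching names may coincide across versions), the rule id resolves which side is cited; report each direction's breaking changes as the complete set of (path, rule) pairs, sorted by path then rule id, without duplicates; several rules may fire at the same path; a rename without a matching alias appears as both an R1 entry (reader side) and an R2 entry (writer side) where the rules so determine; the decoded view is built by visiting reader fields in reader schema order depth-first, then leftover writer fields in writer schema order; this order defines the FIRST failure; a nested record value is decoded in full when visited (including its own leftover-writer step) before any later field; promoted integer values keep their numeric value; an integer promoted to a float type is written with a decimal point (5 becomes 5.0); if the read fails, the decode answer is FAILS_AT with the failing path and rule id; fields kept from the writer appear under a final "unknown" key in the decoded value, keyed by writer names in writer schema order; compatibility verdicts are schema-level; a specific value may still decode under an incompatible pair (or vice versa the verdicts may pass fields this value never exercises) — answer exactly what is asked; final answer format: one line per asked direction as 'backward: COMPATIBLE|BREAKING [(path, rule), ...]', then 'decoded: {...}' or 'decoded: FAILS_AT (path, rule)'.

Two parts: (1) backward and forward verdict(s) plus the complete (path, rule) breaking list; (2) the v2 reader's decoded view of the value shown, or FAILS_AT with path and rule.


backward: BREAKING [(primary, R3)]; forward: BREAKING [(primary, R3)]; decoded: {"channel": "MID", "primary": null, "name": null, "checksum": 0x00, "factor": null, "blob": 0x1A2B, "unknown": {"height": 0.0}}

the writer's type comes first in each Order pair
checking backward for Order: reader v2 against writer v1:
  writer required, State -> State: reader channel maps from writer channel
  writer optional, bool -> string: reader primary maps from writer primary
  name has no writer counterpart
  writer required, bytes -> bytes: reader checksum maps from writer checksum
  factor has no writer counterpart
  writer required, bytes -> bytes: reader blob maps from writer blob
  writer height: unknown to reader
  breaking: (primary, R3)
  backward on Order therefore BREAKING (1)
checking forward for Order: reader v1 against writer v2:
  writer required, State -> State: reader channel maps from writer channel
  writer optional, string -> bool: reader primary maps from writer primary
  writer required, bytes -> bytes: reader checksum maps from writer checksum
  height has no writer counterpart
  writer required, bytes -> bytes: reader blob maps from writer blob
  writer name: unknown to reader
  writer factor: unknown to reader
  breaking: (primary, R3)
  forward on Order therefore BREAKING (1)
migrating the Order value to v2:
  channel := "MID"
  primary := null (not supplied -> null)
  name := null (not supplied -> null)
  checksum := 0x00
  factor := null (not supplied -> null)
  blob := 0x1A2B
  writer height: kept under "unknown"
  => decoded: {"channel": "MID", "primary": null, "name": null, "checksum": 0x00, "factor": null, "blob": 0x1A2B, "unknown": {"height": 0.0}}


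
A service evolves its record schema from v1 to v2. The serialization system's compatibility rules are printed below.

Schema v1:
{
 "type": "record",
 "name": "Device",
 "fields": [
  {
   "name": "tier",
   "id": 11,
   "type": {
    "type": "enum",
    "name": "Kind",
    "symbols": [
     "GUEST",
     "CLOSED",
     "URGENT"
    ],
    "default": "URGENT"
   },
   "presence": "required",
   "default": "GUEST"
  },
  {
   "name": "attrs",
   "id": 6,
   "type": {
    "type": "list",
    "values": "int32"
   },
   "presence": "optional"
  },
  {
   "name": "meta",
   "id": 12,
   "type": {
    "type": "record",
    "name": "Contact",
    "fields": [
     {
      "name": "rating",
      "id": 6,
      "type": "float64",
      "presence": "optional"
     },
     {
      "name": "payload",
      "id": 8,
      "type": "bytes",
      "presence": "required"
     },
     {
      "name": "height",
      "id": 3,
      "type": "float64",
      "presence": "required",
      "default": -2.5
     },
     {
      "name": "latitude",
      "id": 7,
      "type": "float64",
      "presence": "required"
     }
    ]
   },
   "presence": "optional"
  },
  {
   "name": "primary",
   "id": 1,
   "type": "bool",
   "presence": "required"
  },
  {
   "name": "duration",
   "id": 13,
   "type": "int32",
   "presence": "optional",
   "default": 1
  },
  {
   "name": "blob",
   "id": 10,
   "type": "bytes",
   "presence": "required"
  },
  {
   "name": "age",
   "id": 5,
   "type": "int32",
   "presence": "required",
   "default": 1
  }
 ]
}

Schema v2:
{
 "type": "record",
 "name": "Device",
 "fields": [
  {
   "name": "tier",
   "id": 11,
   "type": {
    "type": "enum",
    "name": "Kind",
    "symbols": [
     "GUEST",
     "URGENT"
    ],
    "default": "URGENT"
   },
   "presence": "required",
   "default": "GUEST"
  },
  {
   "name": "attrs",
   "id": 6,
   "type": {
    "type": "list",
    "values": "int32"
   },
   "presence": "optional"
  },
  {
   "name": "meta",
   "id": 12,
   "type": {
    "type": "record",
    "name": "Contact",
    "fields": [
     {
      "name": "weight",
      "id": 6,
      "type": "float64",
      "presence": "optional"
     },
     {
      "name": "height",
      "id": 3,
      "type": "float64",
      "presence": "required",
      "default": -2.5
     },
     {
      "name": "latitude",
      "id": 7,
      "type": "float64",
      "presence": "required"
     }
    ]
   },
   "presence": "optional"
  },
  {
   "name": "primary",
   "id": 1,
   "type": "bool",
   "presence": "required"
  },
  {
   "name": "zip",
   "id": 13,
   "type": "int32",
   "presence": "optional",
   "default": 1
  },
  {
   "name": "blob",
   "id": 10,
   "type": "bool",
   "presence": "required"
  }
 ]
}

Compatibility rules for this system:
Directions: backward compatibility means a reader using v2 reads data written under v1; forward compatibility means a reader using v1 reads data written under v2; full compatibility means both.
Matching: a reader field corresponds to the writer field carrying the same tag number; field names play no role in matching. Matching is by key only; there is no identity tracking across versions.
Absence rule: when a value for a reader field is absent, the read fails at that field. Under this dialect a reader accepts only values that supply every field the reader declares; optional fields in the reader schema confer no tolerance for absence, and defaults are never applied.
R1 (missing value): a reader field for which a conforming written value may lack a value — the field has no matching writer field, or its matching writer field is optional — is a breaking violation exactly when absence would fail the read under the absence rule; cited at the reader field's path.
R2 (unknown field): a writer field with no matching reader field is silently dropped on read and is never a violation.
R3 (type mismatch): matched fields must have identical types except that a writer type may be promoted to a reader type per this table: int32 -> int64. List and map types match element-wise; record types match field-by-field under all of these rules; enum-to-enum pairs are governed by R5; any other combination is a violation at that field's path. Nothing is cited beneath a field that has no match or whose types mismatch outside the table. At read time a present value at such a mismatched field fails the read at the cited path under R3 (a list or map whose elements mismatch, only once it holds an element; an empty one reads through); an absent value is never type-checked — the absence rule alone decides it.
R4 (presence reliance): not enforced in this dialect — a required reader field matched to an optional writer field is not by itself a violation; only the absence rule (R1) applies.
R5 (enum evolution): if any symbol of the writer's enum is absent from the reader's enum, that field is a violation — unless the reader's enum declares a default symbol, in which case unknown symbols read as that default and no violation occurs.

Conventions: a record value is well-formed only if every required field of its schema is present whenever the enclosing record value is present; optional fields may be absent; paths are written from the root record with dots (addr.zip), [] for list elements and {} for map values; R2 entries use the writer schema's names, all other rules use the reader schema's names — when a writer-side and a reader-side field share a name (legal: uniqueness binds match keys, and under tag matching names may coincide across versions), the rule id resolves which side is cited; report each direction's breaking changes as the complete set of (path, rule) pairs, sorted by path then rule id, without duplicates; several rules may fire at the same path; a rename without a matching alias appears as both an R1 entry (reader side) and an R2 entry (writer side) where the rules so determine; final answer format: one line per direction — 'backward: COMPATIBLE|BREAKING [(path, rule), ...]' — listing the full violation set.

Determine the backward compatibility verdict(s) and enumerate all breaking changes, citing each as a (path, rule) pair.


backward: BREAKING [(attrs, R1), (blob, R3), (meta, R1), (meta.weight, R1), (zip, R1)]

arrows below run writer -> reader for Device
backward pass over Device, reader schema v2, writer schema v1:
  tier: Kind -> Kind, writer required; from tier
  attrs: list<int32> -> list<int32>, writer optional; from attrs
  meta: Contact -> Contact, writer optional; from meta
  primary: bool -> bool, writer required; from primary
  zip: int32 -> int32, writer optional; from duration
  blob: bytes -> bool, writer required; from blob
  age (writer side), unknown to reader
  meta.weight: float64 -> float64, writer optional; from meta.rating
  meta.height: float64 -> float64, writer required; from meta.height
  meta.latitude: float64 -> float64, writer required; from meta.latitude
  meta.payload (writer side), unknown to reader
  rule R1 violated at attrs
  rule R3 violated at blob
  rule R1 violated at meta
  rule R1 violated at meta.weight
  rule R1 violated at zip
  => backward verdict for Device: BREAKING, 5 violation(s)
diffs on Device not affecting the asked answer:
  enum Kind (field tier in record Device): symbol CLOSED removed -> no rule fires on it in Device's dialect; the asked verdict holds
  removed field age from record Device -> its effect on Device is confined to the forward direction, not asked
  removed field payload from record Contact -> its effect on Device is confined to the forward direction, not asked


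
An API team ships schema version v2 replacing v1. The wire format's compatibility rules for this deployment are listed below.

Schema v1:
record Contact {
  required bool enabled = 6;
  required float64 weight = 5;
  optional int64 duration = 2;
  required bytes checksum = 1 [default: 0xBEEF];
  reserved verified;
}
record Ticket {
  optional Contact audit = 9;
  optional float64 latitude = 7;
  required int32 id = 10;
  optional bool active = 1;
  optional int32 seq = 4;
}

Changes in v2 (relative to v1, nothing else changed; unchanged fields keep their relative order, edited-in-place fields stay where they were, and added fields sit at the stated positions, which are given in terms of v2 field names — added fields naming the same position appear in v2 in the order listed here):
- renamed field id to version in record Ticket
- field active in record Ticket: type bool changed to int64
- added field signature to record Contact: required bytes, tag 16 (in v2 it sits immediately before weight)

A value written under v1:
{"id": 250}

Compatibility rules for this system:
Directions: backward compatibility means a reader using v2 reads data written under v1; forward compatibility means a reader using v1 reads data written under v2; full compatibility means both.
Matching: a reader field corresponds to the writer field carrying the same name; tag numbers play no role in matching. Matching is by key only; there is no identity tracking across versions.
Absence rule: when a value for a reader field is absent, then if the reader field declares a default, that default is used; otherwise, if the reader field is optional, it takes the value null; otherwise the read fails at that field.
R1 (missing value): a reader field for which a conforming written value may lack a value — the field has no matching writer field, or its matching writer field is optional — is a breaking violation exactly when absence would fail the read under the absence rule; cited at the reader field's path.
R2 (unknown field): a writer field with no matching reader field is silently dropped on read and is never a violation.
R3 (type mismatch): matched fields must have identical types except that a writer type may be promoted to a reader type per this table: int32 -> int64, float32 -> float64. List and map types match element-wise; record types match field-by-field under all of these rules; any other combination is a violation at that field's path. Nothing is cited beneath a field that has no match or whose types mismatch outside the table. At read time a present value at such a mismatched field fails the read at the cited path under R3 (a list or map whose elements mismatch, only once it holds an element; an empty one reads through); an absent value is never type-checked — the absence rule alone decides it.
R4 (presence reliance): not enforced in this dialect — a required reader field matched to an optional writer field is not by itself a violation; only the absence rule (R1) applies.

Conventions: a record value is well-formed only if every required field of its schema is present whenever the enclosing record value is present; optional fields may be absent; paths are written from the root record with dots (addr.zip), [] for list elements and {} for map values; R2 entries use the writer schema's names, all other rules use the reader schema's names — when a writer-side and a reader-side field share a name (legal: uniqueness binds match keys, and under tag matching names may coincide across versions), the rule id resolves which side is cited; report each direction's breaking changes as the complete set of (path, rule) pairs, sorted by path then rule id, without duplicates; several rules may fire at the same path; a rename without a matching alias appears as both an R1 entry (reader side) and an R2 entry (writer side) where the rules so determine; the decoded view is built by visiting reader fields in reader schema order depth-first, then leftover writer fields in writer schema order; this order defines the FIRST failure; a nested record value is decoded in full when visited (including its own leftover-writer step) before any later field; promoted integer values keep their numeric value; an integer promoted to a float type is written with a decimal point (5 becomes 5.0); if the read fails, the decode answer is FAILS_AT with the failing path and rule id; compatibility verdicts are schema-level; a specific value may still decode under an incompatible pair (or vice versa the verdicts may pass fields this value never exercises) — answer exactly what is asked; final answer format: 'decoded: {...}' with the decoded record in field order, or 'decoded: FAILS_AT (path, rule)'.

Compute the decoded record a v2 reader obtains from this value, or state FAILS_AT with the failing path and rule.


decoded: FAILS_AT (version, R1)

arrows below run writer -> reader for Ticket
decode walk for Ticket under reader schema v2:
  audit := null (not supplied -> null)
  latitude := null (not supplied -> null)
  read fails at version under R1 (no fill)
  => FAILS_AT (version, R1)
diffs on Ticket not affecting the asked answer:
  field active in record Ticket: type bool changed to int64 -> shifts the Ticket verdicts, not this decode
  added field signature to record Contact: required bytes, tag 16 (in v2 it sits immediately before weight) -> shifts the Ticket verdicts, not this decode


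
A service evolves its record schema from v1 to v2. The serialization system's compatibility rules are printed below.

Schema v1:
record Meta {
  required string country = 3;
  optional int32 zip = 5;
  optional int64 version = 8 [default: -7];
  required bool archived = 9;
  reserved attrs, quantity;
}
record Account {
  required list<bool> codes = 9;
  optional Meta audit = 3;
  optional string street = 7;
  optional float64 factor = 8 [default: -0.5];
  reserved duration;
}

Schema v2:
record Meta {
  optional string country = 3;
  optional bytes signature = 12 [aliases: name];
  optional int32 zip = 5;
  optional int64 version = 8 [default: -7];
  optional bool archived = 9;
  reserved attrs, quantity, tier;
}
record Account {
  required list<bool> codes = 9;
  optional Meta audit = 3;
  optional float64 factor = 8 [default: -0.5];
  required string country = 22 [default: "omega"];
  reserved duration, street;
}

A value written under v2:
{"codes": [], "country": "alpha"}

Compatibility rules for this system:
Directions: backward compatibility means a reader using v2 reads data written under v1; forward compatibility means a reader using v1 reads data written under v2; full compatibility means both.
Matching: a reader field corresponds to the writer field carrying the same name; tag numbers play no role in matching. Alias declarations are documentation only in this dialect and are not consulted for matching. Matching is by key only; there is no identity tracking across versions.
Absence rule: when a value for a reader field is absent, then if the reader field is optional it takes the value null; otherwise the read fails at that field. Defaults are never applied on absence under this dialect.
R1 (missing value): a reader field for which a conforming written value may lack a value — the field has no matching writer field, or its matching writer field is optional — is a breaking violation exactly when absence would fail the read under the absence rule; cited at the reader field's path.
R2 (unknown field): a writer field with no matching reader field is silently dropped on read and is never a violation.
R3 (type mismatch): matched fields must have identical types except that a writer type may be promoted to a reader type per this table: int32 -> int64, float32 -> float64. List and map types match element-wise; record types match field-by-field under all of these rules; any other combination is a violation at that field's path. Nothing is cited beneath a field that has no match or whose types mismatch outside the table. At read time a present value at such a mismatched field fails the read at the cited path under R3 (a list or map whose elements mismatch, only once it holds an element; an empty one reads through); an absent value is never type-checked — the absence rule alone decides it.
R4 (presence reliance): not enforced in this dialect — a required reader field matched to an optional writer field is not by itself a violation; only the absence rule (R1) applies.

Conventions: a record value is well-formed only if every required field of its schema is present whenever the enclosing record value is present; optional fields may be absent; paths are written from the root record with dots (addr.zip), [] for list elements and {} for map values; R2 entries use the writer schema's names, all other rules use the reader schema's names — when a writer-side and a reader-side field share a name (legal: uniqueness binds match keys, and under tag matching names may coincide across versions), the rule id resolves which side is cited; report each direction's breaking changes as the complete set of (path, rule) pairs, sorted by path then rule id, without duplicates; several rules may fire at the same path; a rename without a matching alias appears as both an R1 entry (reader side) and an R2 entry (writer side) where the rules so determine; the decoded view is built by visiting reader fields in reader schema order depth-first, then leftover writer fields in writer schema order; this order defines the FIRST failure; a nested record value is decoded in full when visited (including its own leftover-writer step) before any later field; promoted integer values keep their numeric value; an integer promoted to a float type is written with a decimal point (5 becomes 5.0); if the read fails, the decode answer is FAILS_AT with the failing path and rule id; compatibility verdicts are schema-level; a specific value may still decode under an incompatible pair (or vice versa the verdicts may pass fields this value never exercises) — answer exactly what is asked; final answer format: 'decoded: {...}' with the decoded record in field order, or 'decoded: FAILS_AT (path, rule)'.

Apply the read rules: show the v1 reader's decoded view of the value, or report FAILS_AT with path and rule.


decoded: {"codes": [], "audit": null, "street": null, "factor": null}

each type pair in Account: writer, then reader
migrating the Account value to v1:
  codes := []
  audit := null (absent, optional -> null)
  street := null (absent, optional -> null)
  factor := null (absent, optional -> null)
  writer country: unknown -> dropped
  => decoded: {"codes": [], "audit": null, "street": null, "factor": null}
checking off the Account differences that do not matter here:
  added field country to record Account: required string, tag 22, default "omega" (in v2 it sits last) -> schema-level compatibility only; this Account value's decode is unchanged
  field country in record Meta: required changed to optional -> schema-level compatibility only; this Account value's decode is unchanged
  removed field street from record Account (its key "street" joins the reserved list) -> fires no rule on Account under this dialect and leaves the result unchanged
  added field signature to record Meta: optional bytes, tag 12 (in v2 it sits immediately before zip) -> fires no rule on Account under this dialect and leaves the result unchanged
  field archived in record Meta: required changed to optional -> schema-level compatibility only; this Account value's decode is unchanged


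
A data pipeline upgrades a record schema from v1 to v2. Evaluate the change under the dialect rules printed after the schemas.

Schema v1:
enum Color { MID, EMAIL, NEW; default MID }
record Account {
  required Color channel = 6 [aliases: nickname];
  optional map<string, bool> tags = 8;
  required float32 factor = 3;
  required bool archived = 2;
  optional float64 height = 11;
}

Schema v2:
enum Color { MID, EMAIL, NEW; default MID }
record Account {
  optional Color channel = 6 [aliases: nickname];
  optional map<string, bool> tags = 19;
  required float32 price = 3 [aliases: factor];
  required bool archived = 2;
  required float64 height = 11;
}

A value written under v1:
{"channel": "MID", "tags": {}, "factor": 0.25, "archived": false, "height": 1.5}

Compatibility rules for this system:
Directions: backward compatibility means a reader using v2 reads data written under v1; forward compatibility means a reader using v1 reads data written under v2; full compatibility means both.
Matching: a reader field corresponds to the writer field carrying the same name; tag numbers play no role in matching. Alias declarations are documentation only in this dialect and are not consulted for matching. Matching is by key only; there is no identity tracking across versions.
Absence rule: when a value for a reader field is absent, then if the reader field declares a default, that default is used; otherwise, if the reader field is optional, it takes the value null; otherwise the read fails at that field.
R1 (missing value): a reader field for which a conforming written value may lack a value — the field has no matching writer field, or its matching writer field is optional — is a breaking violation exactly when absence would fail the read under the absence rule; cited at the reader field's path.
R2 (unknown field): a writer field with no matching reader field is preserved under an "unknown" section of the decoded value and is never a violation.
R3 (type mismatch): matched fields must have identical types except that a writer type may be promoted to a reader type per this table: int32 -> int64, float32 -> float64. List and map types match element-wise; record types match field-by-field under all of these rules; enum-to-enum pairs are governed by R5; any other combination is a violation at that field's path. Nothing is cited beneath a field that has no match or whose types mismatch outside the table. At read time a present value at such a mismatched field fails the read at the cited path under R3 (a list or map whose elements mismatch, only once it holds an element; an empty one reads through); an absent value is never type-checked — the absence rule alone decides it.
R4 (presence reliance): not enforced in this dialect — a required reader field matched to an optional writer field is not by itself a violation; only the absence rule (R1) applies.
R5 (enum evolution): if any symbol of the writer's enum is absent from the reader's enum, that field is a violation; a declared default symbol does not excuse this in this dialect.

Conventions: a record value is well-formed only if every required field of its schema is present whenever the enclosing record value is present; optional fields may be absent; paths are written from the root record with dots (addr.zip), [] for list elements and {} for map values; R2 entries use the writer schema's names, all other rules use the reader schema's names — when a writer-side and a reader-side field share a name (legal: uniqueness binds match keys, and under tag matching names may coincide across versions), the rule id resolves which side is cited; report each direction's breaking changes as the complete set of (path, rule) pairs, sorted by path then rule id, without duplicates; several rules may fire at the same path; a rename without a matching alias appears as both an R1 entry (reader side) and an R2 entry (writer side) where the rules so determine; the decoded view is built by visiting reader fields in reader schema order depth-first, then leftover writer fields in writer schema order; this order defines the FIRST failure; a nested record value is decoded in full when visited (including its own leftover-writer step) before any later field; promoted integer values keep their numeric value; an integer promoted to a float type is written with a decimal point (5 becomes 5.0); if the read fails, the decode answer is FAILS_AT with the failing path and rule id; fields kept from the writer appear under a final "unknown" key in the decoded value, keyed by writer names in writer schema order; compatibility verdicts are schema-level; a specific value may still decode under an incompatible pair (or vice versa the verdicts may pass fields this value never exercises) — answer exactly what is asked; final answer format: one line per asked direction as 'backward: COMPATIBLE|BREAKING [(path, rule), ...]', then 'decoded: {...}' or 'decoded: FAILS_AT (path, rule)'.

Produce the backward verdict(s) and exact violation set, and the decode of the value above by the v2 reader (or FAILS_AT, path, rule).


backward: BREAKING [(height, R1), (price, R1)]; decoded: FAILS_AT (price, R1)

the writer's type comes first in each Account pair
backward for Account (reader v2, writer v1):
  channel <- channel (Color -> Color, writer required)
  tags <- tags (map<string, bool> -> map<string, bool>, writer optional)
  price: no writer-side match
  archived <- archived (bool -> bool, writer required)
  height <- height (float64 -> float64, writer optional)
  writer field factor has no reader counterpart
  violation R1 at height
  violation R1 at price
  => backward verdict for Account: BREAKING, 2 violation(s)
decode walk for Account under reader schema v2:
  channel := "MID"
  tags := {}
  read fails at price under R1 (no fill)
  => FAILS_AT (price, R1)
the other Account changes do not affect what is asked:
  field tags in record Account: tag 8 changed to 19 -> fires no rule on Account, leaving the asked answer as it is
  field channel in record Account: required changed to optional -> its effect on Account is confined to the forward direction, not asked


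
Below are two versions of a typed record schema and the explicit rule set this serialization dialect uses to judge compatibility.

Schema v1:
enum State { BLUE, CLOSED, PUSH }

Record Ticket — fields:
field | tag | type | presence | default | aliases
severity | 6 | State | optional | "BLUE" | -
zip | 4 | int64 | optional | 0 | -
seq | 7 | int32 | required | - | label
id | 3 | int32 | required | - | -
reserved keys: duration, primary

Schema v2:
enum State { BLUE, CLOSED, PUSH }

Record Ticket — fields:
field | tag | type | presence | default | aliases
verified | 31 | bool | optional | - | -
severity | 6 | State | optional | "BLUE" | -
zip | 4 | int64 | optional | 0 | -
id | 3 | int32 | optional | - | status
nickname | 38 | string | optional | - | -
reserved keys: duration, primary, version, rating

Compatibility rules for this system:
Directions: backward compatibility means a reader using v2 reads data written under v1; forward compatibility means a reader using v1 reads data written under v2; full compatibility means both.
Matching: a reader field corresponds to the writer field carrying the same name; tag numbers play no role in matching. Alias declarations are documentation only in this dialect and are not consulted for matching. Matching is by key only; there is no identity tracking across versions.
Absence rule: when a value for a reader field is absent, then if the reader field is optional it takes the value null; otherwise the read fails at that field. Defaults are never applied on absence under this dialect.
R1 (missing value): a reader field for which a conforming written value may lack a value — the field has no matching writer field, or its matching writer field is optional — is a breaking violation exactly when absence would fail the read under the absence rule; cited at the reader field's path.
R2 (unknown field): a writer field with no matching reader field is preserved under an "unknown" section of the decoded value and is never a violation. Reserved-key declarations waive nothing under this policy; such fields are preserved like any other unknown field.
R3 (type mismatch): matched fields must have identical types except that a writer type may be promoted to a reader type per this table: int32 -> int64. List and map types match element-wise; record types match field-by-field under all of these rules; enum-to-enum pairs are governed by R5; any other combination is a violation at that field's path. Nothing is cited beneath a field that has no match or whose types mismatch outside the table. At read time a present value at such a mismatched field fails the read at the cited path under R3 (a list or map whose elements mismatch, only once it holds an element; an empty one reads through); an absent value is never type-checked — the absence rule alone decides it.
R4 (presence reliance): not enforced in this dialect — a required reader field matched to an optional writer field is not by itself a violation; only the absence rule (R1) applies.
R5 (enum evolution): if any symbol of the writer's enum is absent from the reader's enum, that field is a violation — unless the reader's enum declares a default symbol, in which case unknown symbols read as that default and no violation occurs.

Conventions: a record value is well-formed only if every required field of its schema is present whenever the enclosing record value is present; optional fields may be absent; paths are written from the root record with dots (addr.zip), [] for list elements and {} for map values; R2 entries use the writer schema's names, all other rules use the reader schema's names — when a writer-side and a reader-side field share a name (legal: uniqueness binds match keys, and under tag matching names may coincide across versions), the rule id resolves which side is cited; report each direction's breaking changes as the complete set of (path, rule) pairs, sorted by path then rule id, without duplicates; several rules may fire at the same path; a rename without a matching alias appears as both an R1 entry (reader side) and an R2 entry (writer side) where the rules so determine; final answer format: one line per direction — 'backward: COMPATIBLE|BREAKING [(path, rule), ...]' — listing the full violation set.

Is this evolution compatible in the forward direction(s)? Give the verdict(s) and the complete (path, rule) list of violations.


the writer's type comes first in each Ticket pair
forward for Ticket (reader v1, writer v2):
  severity: paired with writer severity (State -> State; writer optional)
  zip: paired with writer zip (int64 -> int64; writer optional)
  seq: no writer match
  id: paired with writer id (int32 -> int32; writer optional)
  leftover writer field: verified
  leftover writer field: nickname
  violation R1 at id
  violation R1 at seq
  forward on Ticket therefore BREAKING (2)
the rest of the Ticket diff is inert for this question:
  added field nickname to record Ticket: optional string, tag 38 (in v2 it sits last) -> fires no rule on Ticket, leaving the asked answer as it is
  added field verified to record Ticket: optional bool, tag 31 (in v2 it sits immediately before severity) -> fires no rule on Ticket, leaving the asked answer as it is

forward: BREAKING [(id, R1), (seq, R1)]
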